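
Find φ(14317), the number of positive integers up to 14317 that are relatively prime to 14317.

14076

Factor: 14317 = 103 · 139.
φ(14317) = (103−1) · (139−1) = 102 · 138 = 14076.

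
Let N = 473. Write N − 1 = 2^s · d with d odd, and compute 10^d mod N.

439

473 − 1 = 472 = 2^3 · 59, so d = 59.
10^1 ≡ 10 (mod 473)
10^2 ≡ 10^2 = 100 ≡ 100 (mod 473)
10^4 ≡ 100^2 = 10000 ≡ 67 (mod 473)
10^8 ≡ 67^2 = 4489 ≡ 232 (mod 473)
10^16 ≡ 232^2 = 53824 ≡ 375 (mod 473)
10^32 ≡ 375^2 = 140625 ≡ 144 (mod 473)
59 = 32 + 16 + 8 + 2 + 1 in binary powers of 2.
So 10^59 ≡ 144 · 375 · 232 · 100 · 10 ≡ 439 (mod 473).
Squaring chain: 439 → 210 → 111; never reaches −1, so base 10 is a Miller–Rabin witness that 473 is composite.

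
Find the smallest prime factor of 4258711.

4258711 is odd.
Digit sum 28, not divisible by 3.
Ends in 1: not divisible by 5.
7: 4258711 = 7·608387 + 2
11: 4258711 = 11·387155 + 6
13: 4258711 = 13·327593 + 2
17: 4258711 = 17·250512 + 7
19: 4258711 = 19·224142 + 13
23: 4258711 = 23·185161 + 8
29: 4258711 = 29·146852 + 3
31: 4258711 = 31·137377 + 24
37: 4258711 = 37·115100 + 11
41: 4258711 = 41·103871

41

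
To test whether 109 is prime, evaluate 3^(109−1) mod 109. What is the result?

1

3^1 ≡ 3 (mod 109)
3^2 ≡ 3^2 = 9 ≡ 9 (mod 109)
3^4 ≡ 9^2 = 81 ≡ 81 (mod 109)
3^8 ≡ 81^2 = 6561 ≡ 21 (mod 109)
3^16 ≡ 21^2 = 441 ≡ 5 (mod 109)
3^32 ≡ 5^2 = 25 ≡ 25 (mod 109)
3^64 ≡ 25^2 = 625 ≡ 80 (mod 109)
108 = 64 + 32 + 8 + 4 in binary powers of 2.
So 3^108 ≡ 80 · 25 · 21 · 81 ≡ 1 (mod 109).
Since the result is 1, base 3 gives no evidence that 109 is composite.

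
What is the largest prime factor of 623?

89

623 = 7 · 89
89 is prime.
So 623 = 7 · 89; the largest prime factor is 89.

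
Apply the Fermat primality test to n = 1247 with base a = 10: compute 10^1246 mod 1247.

608

10^1 ≡ 10 (mod 1247)
10^2 ≡ 10^2 = 100 ≡ 100 (mod 1247)
10^4 ≡ 100^2 = 10000 ≡ 24 (mod 1247)
10^8 ≡ 24^2 = 576 ≡ 576 (mod 1247)
10^16 ≡ 576^2 = 331776 ≡ 74 (mod 1247)
10^32 ≡ 74^2 = 5476 ≡ 488 (mod 1247)
10^64 ≡ 488^2 = 238144 ≡ 1214 (mod 1247)
10^128 ≡ 1214^2 = 1473796 ≡ 1089 (mod 1247)
10^256 ≡ 1089^2 = 1185921 ≡ 24 (mod 1247)
10^512 ≡ 24^2 = 576 ≡ 576 (mod 1247)
10^1024 ≡ 576^2 = 331776 ≡ 74 (mod 1247)
1246 = 1024 + 128 + 64 + 16 + 8 + 4 + 2 in binary powers of 2.
So 10^1246 ≡ 74 · 1089 · 1214 · 74 · 576 · 24 · 100 ≡ 608 (mod 1247).
Since 608 ≠ 1, base 10 is a Fermat witness: 1247 is composite.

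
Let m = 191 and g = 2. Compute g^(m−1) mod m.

1

2^1 ≡ 2 (mod 191)
2^2 ≡ 2^2 = 4 ≡ 4 (mod 191)
2^4 ≡ 4^2 = 16 ≡ 16 (mod 191)
2^8 ≡ 16^2 = 256 ≡ 65 (mod 191)
2^16 ≡ 65^2 = 4225 ≡ 23 (mod 191)
2^32 ≡ 23^2 = 529 ≡ 147 (mod 191)
2^64 ≡ 147^2 = 21609 ≡ 26 (mod 191)
2^128 ≡ 26^2 = 676 ≡ 103 (mod 191)
190 = 128 + 32 + 16 + 8 + 4 + 2 in binary powers of 2.
So 2^190 ≡ 103 · 147 · 23 · 65 · 16 · 4 ≡ 1 (mod 191).
Since the result is 1, base 2 gives no evidence that 191 is composite.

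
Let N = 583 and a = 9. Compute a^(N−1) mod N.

9^1 ≡ 9 (mod 583)
9^2 ≡ 9^2 = 81 ≡ 81 (mod 583)
9^4 ≡ 81^2 = 6561 ≡ 148 (mod 583)
9^8 ≡ 148^2 = 21904 ≡ 333 (mod 583)
9^16 ≡ 333^2 = 110889 ≡ 119 (mod 583)
9^32 ≡ 119^2 = 14161 ≡ 169 (mod 583)
9^64 ≡ 169^2 = 28561 ≡ 577 (mod 583)
9^128 ≡ 577^2 = 332929 ≡ 36 (mod 583)
9^256 ≡ 36^2 = 1296 ≡ 130 (mod 583)
9^512 ≡ 130^2 = 16900 ≡ 576 (mod 583)
582 = 512 + 64 + 4 + 2 in binary powers of 2.
So 9^582 ≡ 576 · 577 · 148 · 81 ≡ 367 (mod 583).
Since 367 ≠ 1, base 9 is a Fermat witness: 583 is composite.

367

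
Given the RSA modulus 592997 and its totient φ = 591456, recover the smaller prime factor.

733

φ(n) = (p−1)(q−1) = n − (p+q) + 1, so p + q = 592997 − 591456 + 1 = 1542.
p and q are the roots of t² − 1542t + 592997 = 0.
Discriminant: 1542² − 4·592997 = 2377764 − 2371988 = 5776; √5776 = 76.
q = (1542 − 76)/2 = 733, p = (1542 + 76)/2 = 809.
Check: 733 · 809 = 592997.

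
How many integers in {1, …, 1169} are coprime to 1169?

Factor: 1169 = 7 · 167.
φ(1169) = (7−1) · (167−1) = 6 · 166 = 996.

996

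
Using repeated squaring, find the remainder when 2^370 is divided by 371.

170

2^1 ≡ 2 (mod 371)
2^2 ≡ 2^2 = 4 ≡ 4 (mod 371)
2^4 ≡ 4^2 = 16 ≡ 16 (mod 371)
2^8 ≡ 16^2 = 256 ≡ 256 (mod 371)
2^16 ≡ 256^2 = 65536 ≡ 240 (mod 371)
2^32 ≡ 240^2 = 57600 ≡ 95 (mod 371)
2^64 ≡ 95^2 = 9025 ≡ 121 (mod 371)
2^128 ≡ 121^2 = 14641 ≡ 172 (mod 371)
2^256 ≡ 172^2 = 29584 ≡ 275 (mod 371)
370 = 256 + 64 + 32 + 16 + 2 in binary powers of 2.
So 2^370 ≡ 275 · 121 · 95 · 240 · 4 ≡ 170 (mod 371).
Since 170 ≠ 1, base 2 is a Fermat witness: 371 is composite.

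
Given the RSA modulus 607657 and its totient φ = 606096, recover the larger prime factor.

φ(n) = (p−1)(q−1) = n − (p+q) + 1, so p + q = 607657 − 606096 + 1 = 1562.
p and q are the roots of t² − 1562t + 607657 = 0.
Discriminant: 1562² − 4·607657 = 2439844 − 2430628 = 9216; √9216 = 96.
q = (1562 − 96)/2 = 733, p = (1562 + 96)/2 = 829.
Check: 733 · 829 = 607657.

829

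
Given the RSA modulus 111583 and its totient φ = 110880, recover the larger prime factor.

463

φ(n) = (p−1)(q−1) = n − (p+q) + 1, so p + q = 111583 − 110880 + 1 = 704.
p and q are the roots of t² − 704t + 111583 = 0.
Discriminant: 704² − 4·111583 = 495616 − 446332 = 49284; √49284 = 222.
q = (704 − 222)/2 = 241, p = (704 + 222)/2 = 463.
Check: 241 · 463 = 111583.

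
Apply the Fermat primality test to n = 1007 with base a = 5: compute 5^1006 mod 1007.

643

5^1 ≡ 5 (mod 1007)
5^2 ≡ 5^2 = 25 ≡ 25 (mod 1007)
5^4 ≡ 25^2 = 625 ≡ 625 (mod 1007)
5^8 ≡ 625^2 = 390625 ≡ 916 (mod 1007)
5^16 ≡ 916^2 = 839056 ≡ 225 (mod 1007)
5^32 ≡ 225^2 = 50625 ≡ 275 (mod 1007)
5^64 ≡ 275^2 = 75625 ≡ 100 (mod 1007)
5^128 ≡ 100^2 = 10000 ≡ 937 (mod 1007)
5^256 ≡ 937^2 = 877969 ≡ 872 (mod 1007)
5^512 ≡ 872^2 = 760384 ≡ 99 (mod 1007)
1006 = 512 + 256 + 128 + 64 + 32 + 8 + 4 + 2 in binary powers of 2.
So 5^1006 ≡ 99 · 872 · 937 · 100 · 275 · 916 · 625 · 25 ≡ 643 (mod 1007).
Since 643 ≠ 1, base 5 is a Fermat witness: 1007 is composite.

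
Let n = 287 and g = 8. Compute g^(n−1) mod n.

8^1 ≡ 8 (mod 287)
8^2 ≡ 8^2 = 64 ≡ 64 (mod 287)
8^4 ≡ 64^2 = 4096 ≡ 78 (mod 287)
8^8 ≡ 78^2 = 6084 ≡ 57 (mod 287)
8^16 ≡ 57^2 = 3249 ≡ 92 (mod 287)
8^32 ≡ 92^2 = 8464 ≡ 141 (mod 287)
8^64 ≡ 141^2 = 19881 ≡ 78 (mod 287)
8^128 ≡ 78^2 = 6084 ≡ 57 (mod 287)
8^256 ≡ 57^2 = 3249 ≡ 92 (mod 287)
286 = 256 + 16 + 8 + 4 + 2 in binary powers of 2.
So 8^286 ≡ 92 · 92 · 57 · 78 · 64 ≡ 113 (mod 287).
Since 113 ≠ 1, base 8 is a Fermat witness: 287 is composite.

113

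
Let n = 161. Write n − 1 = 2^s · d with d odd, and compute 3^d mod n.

82

161 − 1 = 160 = 2^5 · 5, so d = 5.
3^1 ≡ 3 (mod 161)
3^2 ≡ 3^2 = 9 ≡ 9 (mod 161)
3^4 ≡ 9^2 = 81 ≡ 81 (mod 161)
5 = 4 + 1 in binary powers of 2.
So 3^5 ≡ 81 · 3 ≡ 82 (mod 161).
Squaring chain: 82 → 123 → 156 → 25 → 142; never reaches −1, so base 3 is a Miller–Rabin witness that 161 is composite.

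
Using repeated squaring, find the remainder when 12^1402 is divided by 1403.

12^1 ≡ 12 (mod 1403)
12^2 ≡ 12^2 = 144 ≡ 144 (mod 1403)
12^4 ≡ 144^2 = 20736 ≡ 1094 (mod 1403)
12^8 ≡ 1094^2 = 1196836 ≡ 77 (mod 1403)
12^16 ≡ 77^2 = 5929 ≡ 317 (mod 1403)
12^32 ≡ 317^2 = 100489 ≡ 876 (mod 1403)
12^64 ≡ 876^2 = 767376 ≡ 1338 (mod 1403)
12^128 ≡ 1338^2 = 1790244 ≡ 16 (mod 1403)
12^256 ≡ 16^2 = 256 ≡ 256 (mod 1403)
12^512 ≡ 256^2 = 65536 ≡ 998 (mod 1403)
12^1024 ≡ 998^2 = 996004 ≡ 1277 (mod 1403)
1402 = 1024 + 256 + 64 + 32 + 16 + 8 + 2 in binary powers of 2.
So 12^1402 ≡ 1277 · 256 · 1338 · 876 · 317 · 77 · 144 ≡ 225 (mod 1403).
Since 225 ≠ 1, base 12 is a Fermat witness: 1403 is composite.

225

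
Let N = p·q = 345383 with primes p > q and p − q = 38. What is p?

607

Since p = q + 38, we have 345383 = q(q + 38), so q² + 38q − 345383 = 0.
Discriminant: 38² + 4·345383 = 1444 + 1381532 = 1382976; √1382976 = 1176.
q = (−38 + 1176)/2 = 569, and p = q + 38 = 607.
Check: 569 · 607 = 345383.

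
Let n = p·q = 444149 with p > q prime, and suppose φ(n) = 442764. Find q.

503

φ(n) = (p−1)(q−1) = n − (p+q) + 1, so p + q = 444149 − 442764 + 1 = 1386.
p and q are the roots of t² − 1386t + 444149 = 0.
Discriminant: 1386² − 4·444149 = 1920996 − 1776596 = 144400; √144400 = 380.
q = (1386 − 380)/2 = 503, p = (1386 + 380)/2 = 883.
Check: 503 · 883 = 444149.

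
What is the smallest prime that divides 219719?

23

219719 is odd.
Digit sum 29, not divisible by 3.
Ends in 9: not divisible by 5.
7: 219719 = 7·31388 + 3
11: 219719 = 11·19974 + 5
13: 219719 = 13·16901 + 6
17: 219719 = 17·12924 + 11
19: 219719 = 19·11564 + 3
23: 219719 = 23·9553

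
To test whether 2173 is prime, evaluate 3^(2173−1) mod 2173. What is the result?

122

3^1 ≡ 3 (mod 2173)
3^2 ≡ 3^2 = 9 ≡ 9 (mod 2173)
3^4 ≡ 9^2 = 81 ≡ 81 (mod 2173)
3^8 ≡ 81^2 = 6561 ≡ 42 (mod 2173)
3^16 ≡ 42^2 = 1764 ≡ 1764 (mod 2173)
3^32 ≡ 1764^2 = 3111696 ≡ 2133 (mod 2173)
3^64 ≡ 2133^2 = 4549689 ≡ 1600 (mod 2173)
3^128 ≡ 1600^2 = 2560000 ≡ 206 (mod 2173)
3^256 ≡ 206^2 = 42436 ≡ 1149 (mod 2173)
3^512 ≡ 1149^2 = 1320201 ≡ 1190 (mod 2173)
3^1024 ≡ 1190^2 = 1416100 ≡ 1477 (mod 2173)
3^2048 ≡ 1477^2 = 2181529 ≡ 2010 (mod 2173)
2172 = 2048 + 64 + 32 + 16 + 8 + 4 in binary powers of 2.
So 3^2172 ≡ 2010 · 1600 · 2133 · 1764 · 42 · 81 ≡ 122 (mod 2173).
Since 122 ≠ 1, base 3 is a Fermat witness: 2173 is composite.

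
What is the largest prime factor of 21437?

97

21437 = 13 · 1649
1649 = 17 · 97
97 is prime.
So 21437 = 13 · 17 · 97; the largest prime factor is 97.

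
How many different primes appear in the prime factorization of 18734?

18734 = 2 · 9367
9367 = 17 · 551
551 = 19 · 29
18734 = 2 · 17 · 19 · 29, which has 4 distinct prime factors.

4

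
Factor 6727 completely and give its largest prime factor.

31

6727 = 7 · 961
961 = 31 · 31
31 = 31 · 1
So 6727 = 7 · 31^2; the largest prime factor is 31.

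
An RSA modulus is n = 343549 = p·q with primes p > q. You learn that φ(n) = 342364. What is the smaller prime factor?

φ(n) = (p−1)(q−1) = n − (p+q) + 1, so p + q = 343549 − 342364 + 1 = 1186.
p and q are the roots of t² − 1186t + 343549 = 0.
Discriminant: 1186² − 4·343549 = 1406596 − 1374196 = 32400; √32400 = 180.
q = (1186 − 180)/2 = 503, p = (1186 + 180)/2 = 683.
Check: 503 · 683 = 343549.

503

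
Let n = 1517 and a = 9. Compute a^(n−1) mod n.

9^1 ≡ 9 (mod 1517)
9^2 ≡ 9^2 = 81 ≡ 81 (mod 1517)
9^4 ≡ 81^2 = 6561 ≡ 493 (mod 1517)
9^8 ≡ 493^2 = 243049 ≡ 329 (mod 1517)
9^16 ≡ 329^2 = 108241 ≡ 534 (mod 1517)
9^32 ≡ 534^2 = 285156 ≡ 1477 (mod 1517)
9^64 ≡ 1477^2 = 2181529 ≡ 83 (mod 1517)
9^128 ≡ 83^2 = 6889 ≡ 821 (mod 1517)
9^256 ≡ 821^2 = 674041 ≡ 493 (mod 1517)
9^512 ≡ 493^2 = 243049 ≡ 329 (mod 1517)
9^1024 ≡ 329^2 = 108241 ≡ 534 (mod 1517)
1516 = 1024 + 256 + 128 + 64 + 32 + 8 + 4 in binary powers of 2.
So 9^1516 ≡ 534 · 493 · 821 · 83 · 1477 · 329 · 493 ≡ 493 (mod 1517).
Since 493 ≠ 1, base 9 is a Fermat witness: 1517 is composite.

493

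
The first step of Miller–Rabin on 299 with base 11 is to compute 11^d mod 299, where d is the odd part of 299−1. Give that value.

299 − 1 = 298 = 2^1 · 149, so d = 149.
11^1 ≡ 11 (mod 299)
11^2 ≡ 11^2 = 121 ≡ 121 (mod 299)
11^4 ≡ 121^2 = 14641 ≡ 289 (mod 299)
11^8 ≡ 289^2 = 83521 ≡ 100 (mod 299)
11^16 ≡ 100^2 = 10000 ≡ 133 (mod 299)
11^32 ≡ 133^2 = 17689 ≡ 48 (mod 299)
11^64 ≡ 48^2 = 2304 ≡ 211 (mod 299)
11^128 ≡ 211^2 = 44521 ≡ 269 (mod 299)
149 = 128 + 16 + 4 + 1 in binary powers of 2.
So 11^149 ≡ 269 · 133 · 289 · 11 ≡ 267 (mod 299).
Squaring chain: 267; never reaches −1, so base 11 is a Miller–Rabin witness that 299 is composite.

267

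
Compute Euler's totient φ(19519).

19240

Factor: 19519 = 131 · 149.
φ(19519) = (131−1) · (149−1) = 130 · 148 = 19240.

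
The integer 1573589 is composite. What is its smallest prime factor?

59

1573589 is odd.
Digit sum 38, not divisible by 3.
Ends in 9: not divisible by 5.
7: 1573589 = 7·224798 + 3
11: 1573589 = 11·143053 + 6
13: 1573589 = 13·121045 + 4
17: 1573589 = 17·92564 + 1
19: 1573589 = 19·82820 + 9
23: 1573589 = 23·68416 + 21
29: 1573589 = 29·54261 + 20
31: 1573589 = 31·50760 + 29
37: 1573589 = 37·42529 + 16
41: 1573589 = 41·38380 + 9
43: 1573589 = 43·36595 + 4
47: 1573589 = 47·33480 + 29
53: 1573589 = 53·29690 + 19
59: 1573589 = 59·26671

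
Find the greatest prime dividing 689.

689 = 13 · 53
53 is prime.
So 689 = 13 · 53; the largest prime factor is 53.

53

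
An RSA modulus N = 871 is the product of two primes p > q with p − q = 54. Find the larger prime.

Since p = q + 54, we have 871 = q(q + 54), so q² + 54q − 871 = 0.
Discriminant: 54² + 4·871 = 2916 + 3484 = 6400; √6400 = 80.
q = (−54 + 80)/2 = 13, and p = q + 54 = 67.
Check: 13 · 67 = 871.

67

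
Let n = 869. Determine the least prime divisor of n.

869 is odd.
Digit sum 23, not divisible by 3.
Ends in 9: not divisible by 5.
7: 869 = 7·124 + 1
11: 869 = 11·79

11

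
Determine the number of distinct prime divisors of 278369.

278369 = 7^2 · 5681
5681 = 13 · 437
437 = 19 · 23
278369 = 7^2 · 13 · 19 · 23, which has 4 distinct prime factors.

4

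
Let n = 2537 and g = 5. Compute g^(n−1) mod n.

5^1 ≡ 5 (mod 2537)
5^2 ≡ 5^2 = 25 ≡ 25 (mod 2537)
5^4 ≡ 25^2 = 625 ≡ 625 (mod 2537)
5^8 ≡ 625^2 = 390625 ≡ 2464 (mod 2537)
5^16 ≡ 2464^2 = 6071296 ≡ 255 (mod 2537)
5^32 ≡ 255^2 = 65025 ≡ 1600 (mod 2537)
5^64 ≡ 1600^2 = 2560000 ≡ 167 (mod 2537)
5^128 ≡ 167^2 = 27889 ≡ 2519 (mod 2537)
5^256 ≡ 2519^2 = 6345361 ≡ 324 (mod 2537)
5^512 ≡ 324^2 = 104976 ≡ 959 (mod 2537)
5^1024 ≡ 959^2 = 919681 ≡ 1287 (mod 2537)
5^2048 ≡ 1287^2 = 1656369 ≡ 2245 (mod 2537)
2536 = 2048 + 256 + 128 + 64 + 32 + 8 in binary powers of 2.
So 5^2536 ≡ 2245 · 324 · 2519 · 167 · 1600 · 2464 ≡ 1975 (mod 2537).
Since 1975 ≠ 1, base 5 is a Fermat witness: 2537 is composite.

1975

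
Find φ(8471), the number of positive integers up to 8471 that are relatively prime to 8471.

8232

Factor: 8471 = 43 · 197.
φ(8471) = (43−1) · (197−1) = 42 · 196 = 8232.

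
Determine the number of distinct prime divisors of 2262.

2262 = 2 · 1131
1131 = 3 · 377
377 = 13 · 29
2262 = 2 · 3 · 13 · 29, which has 4 distinct prime factors.

4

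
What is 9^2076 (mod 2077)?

628

9^1 ≡ 9 (mod 2077)
9^2 ≡ 9^2 = 81 ≡ 81 (mod 2077)
9^4 ≡ 81^2 = 6561 ≡ 330 (mod 2077)
9^8 ≡ 330^2 = 108900 ≡ 896 (mod 2077)
9^16 ≡ 896^2 = 802816 ≡ 1094 (mod 2077)
9^32 ≡ 1094^2 = 1196836 ≡ 484 (mod 2077)
9^64 ≡ 484^2 = 234256 ≡ 1632 (mod 2077)
9^128 ≡ 1632^2 = 2663424 ≡ 710 (mod 2077)
9^256 ≡ 710^2 = 504100 ≡ 1466 (mod 2077)
9^512 ≡ 1466^2 = 2149156 ≡ 1538 (mod 2077)
9^1024 ≡ 1538^2 = 2365444 ≡ 1818 (mod 2077)
9^2048 ≡ 1818^2 = 3305124 ≡ 617 (mod 2077)
2076 = 2048 + 16 + 8 + 4 in binary powers of 2.
So 9^2076 ≡ 617 · 1094 · 896 · 330 ≡ 628 (mod 2077).
Since 628 ≠ 1, base 9 is a Fermat witness: 2077 is composite.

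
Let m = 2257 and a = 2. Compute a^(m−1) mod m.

2^1 ≡ 2 (mod 2257)
2^2 ≡ 2^2 = 4 ≡ 4 (mod 2257)
2^4 ≡ 4^2 = 16 ≡ 16 (mod 2257)
2^8 ≡ 16^2 = 256 ≡ 256 (mod 2257)
2^16 ≡ 256^2 = 65536 ≡ 83 (mod 2257)
2^32 ≡ 83^2 = 6889 ≡ 118 (mod 2257)
2^64 ≡ 118^2 = 13924 ≡ 382 (mod 2257)
2^128 ≡ 382^2 = 145924 ≡ 1476 (mod 2257)
2^256 ≡ 1476^2 = 2178576 ≡ 571 (mod 2257)
2^512 ≡ 571^2 = 326041 ≡ 1033 (mod 2257)
2^1024 ≡ 1033^2 = 1067089 ≡ 1785 (mod 2257)
2^2048 ≡ 1785^2 = 3186225 ≡ 1598 (mod 2257)
2256 = 2048 + 128 + 64 + 16 in binary powers of 2.
So 2^2256 ≡ 1598 · 1476 · 382 · 83 ≡ 2193 (mod 2257).
Since 2193 ≠ 1, base 2 is a Fermat witness: 2257 is composite.

2193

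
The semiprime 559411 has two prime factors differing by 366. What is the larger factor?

953

Since p = q + 366, we have 559411 = q(q + 366), so q² + 366q − 559411 = 0.
Discriminant: 366² + 4·559411 = 133956 + 2237644 = 2371600; √2371600 = 1540.
q = (−366 + 1540)/2 = 587, and p = q + 366 = 953.
Check: 587 · 953 = 559411.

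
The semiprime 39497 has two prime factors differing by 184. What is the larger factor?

Since p = q + 184, we have 39497 = q(q + 184), so q² + 184q − 39497 = 0.
Discriminant: 184² + 4·39497 = 33856 + 157988 = 191844; √191844 = 438.
q = (−184 + 438)/2 = 127, and p = q + 184 = 311.
Check: 127 · 311 = 39497.

311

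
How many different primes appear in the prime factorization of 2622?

2622 = 2 · 1311
1311 = 3 · 437
437 = 19 · 23
2622 = 2 · 3 · 19 · 23, which has 4 distinct prime factors.

4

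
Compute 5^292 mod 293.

5^1 ≡ 5 (mod 293)
5^2 ≡ 5^2 = 25 ≡ 25 (mod 293)
5^4 ≡ 25^2 = 625 ≡ 39 (mod 293)
5^8 ≡ 39^2 = 1521 ≡ 56 (mod 293)
5^16 ≡ 56^2 = 3136 ≡ 206 (mod 293)
5^32 ≡ 206^2 = 42436 ≡ 244 (mod 293)
5^64 ≡ 244^2 = 59536 ≡ 57 (mod 293)
5^128 ≡ 57^2 = 3249 ≡ 26 (mod 293)
5^256 ≡ 26^2 = 676 ≡ 90 (mod 293)
292 = 256 + 32 + 4 in binary powers of 2.
So 5^292 ≡ 90 · 244 · 39 ≡ 1 (mod 293).
Since the result is 1, base 5 gives no evidence that 293 is composite.

1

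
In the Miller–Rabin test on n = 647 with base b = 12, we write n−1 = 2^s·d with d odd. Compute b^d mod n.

1

647 − 1 = 646 = 2^1 · 323, so d = 323.
12^1 ≡ 12 (mod 647)
12^2 ≡ 12^2 = 144 ≡ 144 (mod 647)
12^4 ≡ 144^2 = 20736 ≡ 32 (mod 647)
12^8 ≡ 32^2 = 1024 ≡ 377 (mod 647)
12^16 ≡ 377^2 = 142129 ≡ 436 (mod 647)
12^32 ≡ 436^2 = 190096 ≡ 525 (mod 647)
12^64 ≡ 525^2 = 275625 ≡ 3 (mod 647)
12^128 ≡ 3^2 = 9 ≡ 9 (mod 647)
12^256 ≡ 9^2 = 81 ≡ 81 (mod 647)
323 = 256 + 64 + 2 + 1 in binary powers of 2.
So 12^323 ≡ 81 · 3 · 144 · 12 ≡ 1 (mod 647).
Since 12^d ≡ 1 (mod 647), base 12 does not prove 647 composite.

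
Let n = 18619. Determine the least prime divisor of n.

43

18619 is odd.
Digit sum 25, not divisible by 3.
Ends in 9: not divisible by 5.
7: 18619 = 7·2659 + 6
11: 18619 = 11·1692 + 7
13: 18619 = 13·1432 + 3
17: 18619 = 17·1095 + 4
19: 18619 = 19·979 + 18
23: 18619 = 23·809 + 12
29: 18619 = 29·642 + 1
31: 18619 = 31·600 + 19
37: 18619 = 37·503 + 8
41: 18619 = 41·454 + 5
43: 18619 = 43·433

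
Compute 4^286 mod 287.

4^1 ≡ 4 (mod 287)
4^2 ≡ 4^2 = 16 ≡ 16 (mod 287)
4^4 ≡ 16^2 = 256 ≡ 256 (mod 287)
4^8 ≡ 256^2 = 65536 ≡ 100 (mod 287)
4^16 ≡ 100^2 = 10000 ≡ 242 (mod 287)
4^32 ≡ 242^2 = 58564 ≡ 16 (mod 287)
4^64 ≡ 16^2 = 256 ≡ 256 (mod 287)
4^128 ≡ 256^2 = 65536 ≡ 100 (mod 287)
4^256 ≡ 100^2 = 10000 ≡ 242 (mod 287)
286 = 256 + 16 + 8 + 4 + 2 in binary powers of 2.
So 4^286 ≡ 242 · 242 · 100 · 256 · 16 ≡ 242 (mod 287).
Since 242 ≠ 1, base 4 is a Fermat witness: 287 is composite.

242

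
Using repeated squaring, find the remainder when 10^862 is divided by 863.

10^1 ≡ 10 (mod 863)
10^2 ≡ 10^2 = 100 ≡ 100 (mod 863)
10^4 ≡ 100^2 = 10000 ≡ 507 (mod 863)
10^8 ≡ 507^2 = 257049 ≡ 738 (mod 863)
10^16 ≡ 738^2 = 544644 ≡ 91 (mod 863)
10^32 ≡ 91^2 = 8281 ≡ 514 (mod 863)
10^64 ≡ 514^2 = 264196 ≡ 118 (mod 863)
10^128 ≡ 118^2 = 13924 ≡ 116 (mod 863)
10^256 ≡ 116^2 = 13456 ≡ 511 (mod 863)
10^512 ≡ 511^2 = 261121 ≡ 495 (mod 863)
862 = 512 + 256 + 64 + 16 + 8 + 4 + 2 in binary powers of 2.
So 10^862 ≡ 495 · 511 · 118 · 91 · 738 · 507 · 100 ≡ 1 (mod 863).
Since the result is 1, base 10 gives no evidence that 863 is composite.

1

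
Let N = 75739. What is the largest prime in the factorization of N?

75739 = 23 · 3293
3293 = 37 · 89
89 is prime.
So 75739 = 23 · 37 · 89; the largest prime factor is 89.

89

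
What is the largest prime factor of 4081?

53

4081 = 7 · 583
583 = 11 · 53
53 is prime.
So 4081 = 7 · 11 · 53; the largest prime factor is 53.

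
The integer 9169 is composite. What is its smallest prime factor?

9169 is odd.
Digit sum 25, not divisible by 3.
Ends in 9: not divisible by 5.
7: 9169 = 7·1309 + 6
11: 9169 = 11·833 + 6
13: 9169 = 13·705 + 4
17: 9169 = 17·539 + 6
19: 9169 = 19·482 + 11
23: 9169 = 23·398 + 15
29: 9169 = 29·316 + 5
31: 9169 = 31·295 + 24
37: 9169 = 37·247 + 30
41: 9169 = 41·223 + 26
43: 9169 = 43·213 + 10
47: 9169 = 47·195 + 4
53: 9169 = 53·173

53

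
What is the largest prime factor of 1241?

1241 = 17 · 73
73 is prime.
So 1241 = 17 · 73; the largest prime factor is 73.

73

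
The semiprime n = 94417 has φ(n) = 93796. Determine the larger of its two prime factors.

359

φ(n) = (p−1)(q−1) = n − (p+q) + 1, so p + q = 94417 − 93796 + 1 = 622.
p and q are the roots of t² − 622t + 94417 = 0.
Discriminant: 622² − 4·94417 = 386884 − 377668 = 9216; √9216 = 96.
q = (622 − 96)/2 = 263, p = (622 + 96)/2 = 359.
Check: 263 · 359 = 94417.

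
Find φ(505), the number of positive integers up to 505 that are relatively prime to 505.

400

Factor: 505 = 5 · 101.
φ(505) = (5−1) · (101−1) = 4 · 100 = 400.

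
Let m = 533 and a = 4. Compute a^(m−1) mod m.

4^1 ≡ 4 (mod 533)
4^2 ≡ 4^2 = 16 ≡ 16 (mod 533)
4^4 ≡ 16^2 = 256 ≡ 256 (mod 533)
4^8 ≡ 256^2 = 65536 ≡ 510 (mod 533)
4^16 ≡ 510^2 = 260100 ≡ 529 (mod 533)
4^32 ≡ 529^2 = 279841 ≡ 16 (mod 533)
4^64 ≡ 16^2 = 256 ≡ 256 (mod 533)
4^128 ≡ 256^2 = 65536 ≡ 510 (mod 533)
4^256 ≡ 510^2 = 260100 ≡ 529 (mod 533)
4^512 ≡ 529^2 = 279841 ≡ 16 (mod 533)
532 = 512 + 16 + 4 in binary powers of 2.
So 4^532 ≡ 16 · 529 · 256 ≡ 139 (mod 533).
Since 139 ≠ 1, base 4 is a Fermat witness: 533 is composite.

139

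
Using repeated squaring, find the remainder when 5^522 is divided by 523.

1

5^1 ≡ 5 (mod 523)
5^2 ≡ 5^2 = 25 ≡ 25 (mod 523)
5^4 ≡ 25^2 = 625 ≡ 102 (mod 523)
5^8 ≡ 102^2 = 10404 ≡ 467 (mod 523)
5^16 ≡ 467^2 = 218089 ≡ 521 (mod 523)
5^32 ≡ 521^2 = 271441 ≡ 4 (mod 523)
5^64 ≡ 4^2 = 16 ≡ 16 (mod 523)
5^128 ≡ 16^2 = 256 ≡ 256 (mod 523)
5^256 ≡ 256^2 = 65536 ≡ 161 (mod 523)
5^512 ≡ 161^2 = 25921 ≡ 294 (mod 523)
522 = 512 + 8 + 2 in binary powers of 2.
So 5^522 ≡ 294 · 467 · 25 ≡ 1 (mod 523).
Since the result is 1, base 5 gives no evidence that 523 is composite.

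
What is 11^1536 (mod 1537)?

1022

11^1 ≡ 11 (mod 1537)
11^2 ≡ 11^2 = 121 ≡ 121 (mod 1537)
11^4 ≡ 121^2 = 14641 ≡ 808 (mod 1537)
11^8 ≡ 808^2 = 652864 ≡ 1176 (mod 1537)
11^16 ≡ 1176^2 = 1382976 ≡ 1213 (mod 1537)
11^32 ≡ 1213^2 = 1471369 ≡ 460 (mod 1537)
11^64 ≡ 460^2 = 211600 ≡ 1031 (mod 1537)
11^128 ≡ 1031^2 = 1062961 ≡ 894 (mod 1537)
11^256 ≡ 894^2 = 799236 ≡ 1533 (mod 1537)
11^512 ≡ 1533^2 = 2350089 ≡ 16 (mod 1537)
11^1024 ≡ 16^2 = 256 ≡ 256 (mod 1537)
1536 = 1024 + 512 in binary powers of 2.
So 11^1536 ≡ 256 · 16 ≡ 1022 (mod 1537).
Since 1022 ≠ 1, base 11 is a Fermat witness: 1537 is composite.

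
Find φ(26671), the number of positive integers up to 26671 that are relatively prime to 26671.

26344

Factor: 26671 = 149 · 179.
φ(26671) = (149−1) · (179−1) = 148 · 178 = 26344.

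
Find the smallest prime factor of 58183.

58183 is odd.
Digit sum 25, not divisible by 3.
Ends in 3: not divisible by 5.
7: 58183 = 7·8311 + 6
11: 58183 = 11·5289 + 4
13: 58183 = 13·4475 + 8
17: 58183 = 17·3422 + 9
19: 58183 = 19·3062 + 5
23: 58183 = 23·2529 + 16
29: 58183 = 29·2006 + 9
31: 58183 = 31·1876 + 27
37: 58183 = 37·1572 + 19
41: 58183 = 41·1419 + 4
43: 58183 = 43·1353 + 4
47: 58183 = 47·1237 + 44
53: 58183 = 53·1097 + 42
59: 58183 = 59·986 + 9
61: 58183 = 61·953 + 50
67: 58183 = 67·868 + 27
71: 58183 = 71·819 + 34
73: 58183 = 73·797 + 2
79: 58183 = 79·736 + 39
83: 58183 = 83·701

83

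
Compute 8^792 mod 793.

8^1 ≡ 8 (mod 793)
8^2 ≡ 8^2 = 64 ≡ 64 (mod 793)
8^4 ≡ 64^2 = 4096 ≡ 131 (mod 793)
8^8 ≡ 131^2 = 17161 ≡ 508 (mod 793)
8^16 ≡ 508^2 = 258064 ≡ 339 (mod 793)
8^32 ≡ 339^2 = 114921 ≡ 729 (mod 793)
8^64 ≡ 729^2 = 531441 ≡ 131 (mod 793)
8^128 ≡ 131^2 = 17161 ≡ 508 (mod 793)
8^256 ≡ 508^2 = 258064 ≡ 339 (mod 793)
8^512 ≡ 339^2 = 114921 ≡ 729 (mod 793)
792 = 512 + 256 + 16 + 8 in binary powers of 2.
So 8^792 ≡ 729 · 339 · 339 · 508 ≡ 729 (mod 793).
Since 729 ≠ 1, base 8 is a Fermat witness: 793 is composite.

729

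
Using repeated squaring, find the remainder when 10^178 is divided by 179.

1

10^1 ≡ 10 (mod 179)
10^2 ≡ 10^2 = 100 ≡ 100 (mod 179)
10^4 ≡ 100^2 = 10000 ≡ 155 (mod 179)
10^8 ≡ 155^2 = 24025 ≡ 39 (mod 179)
10^16 ≡ 39^2 = 1521 ≡ 89 (mod 179)
10^32 ≡ 89^2 = 7921 ≡ 45 (mod 179)
10^64 ≡ 45^2 = 2025 ≡ 56 (mod 179)
10^128 ≡ 56^2 = 3136 ≡ 93 (mod 179)
178 = 128 + 32 + 16 + 2 in binary powers of 2.
So 10^178 ≡ 93 · 45 · 89 · 100 ≡ 1 (mod 179).
Since the result is 1, base 10 gives no evidence that 179 is composite.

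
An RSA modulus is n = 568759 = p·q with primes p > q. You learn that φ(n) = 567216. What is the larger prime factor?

φ(n) = (p−1)(q−1) = n − (p+q) + 1, so p + q = 568759 − 567216 + 1 = 1544.
p and q are the roots of t² − 1544t + 568759 = 0.
Discriminant: 1544² − 4·568759 = 2383936 − 2275036 = 108900; √108900 = 330.
q = (1544 − 330)/2 = 607, p = (1544 + 330)/2 = 937.
Check: 607 · 937 = 568759.

937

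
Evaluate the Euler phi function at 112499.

102600

Factor: 112499 = 19 · 31 · 191.
φ(112499) = (19−1) · (31−1) · (191−1) = 18 · 30 · 190 = 102600.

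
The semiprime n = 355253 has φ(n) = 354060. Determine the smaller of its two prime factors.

563

φ(n) = (p−1)(q−1) = n − (p+q) + 1, so p + q = 355253 − 354060 + 1 = 1194.
p and q are the roots of t² − 1194t + 355253 = 0.
Discriminant: 1194² − 4·355253 = 1425636 − 1421012 = 4624; √4624 = 68.
q = (1194 − 68)/2 = 563, p = (1194 + 68)/2 = 631.
Check: 563 · 631 = 355253.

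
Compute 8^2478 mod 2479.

2034

8^1 ≡ 8 (mod 2479)
8^2 ≡ 8^2 = 64 ≡ 64 (mod 2479)
8^4 ≡ 64^2 = 4096 ≡ 1617 (mod 2479)
8^8 ≡ 1617^2 = 2614689 ≡ 1823 (mod 2479)
8^16 ≡ 1823^2 = 3323329 ≡ 1469 (mod 2479)
8^32 ≡ 1469^2 = 2157961 ≡ 1231 (mod 2479)
8^64 ≡ 1231^2 = 1515361 ≡ 692 (mod 2479)
8^128 ≡ 692^2 = 478864 ≡ 417 (mod 2479)
8^256 ≡ 417^2 = 173889 ≡ 359 (mod 2479)
8^512 ≡ 359^2 = 128881 ≡ 2452 (mod 2479)
8^1024 ≡ 2452^2 = 6012304 ≡ 729 (mod 2479)
8^2048 ≡ 729^2 = 531441 ≡ 935 (mod 2479)
2478 = 2048 + 256 + 128 + 32 + 8 + 4 + 2 in binary powers of 2.
So 8^2478 ≡ 935 · 359 · 417 · 1231 · 1823 · 1617 · 64 ≡ 2034 (mod 2479).
Since 2034 ≠ 1, base 8 is a Fermat witness: 2479 is composite.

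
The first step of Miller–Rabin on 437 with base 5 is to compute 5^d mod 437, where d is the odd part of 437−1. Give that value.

437 − 1 = 436 = 2^2 · 109, so d = 109.
5^1 ≡ 5 (mod 437)
5^2 ≡ 5^2 = 25 ≡ 25 (mod 437)
5^4 ≡ 25^2 = 625 ≡ 188 (mod 437)
5^8 ≡ 188^2 = 35344 ≡ 384 (mod 437)
5^16 ≡ 384^2 = 147456 ≡ 187 (mod 437)
5^32 ≡ 187^2 = 34969 ≡ 9 (mod 437)
5^64 ≡ 9^2 = 81 ≡ 81 (mod 437)
109 = 64 + 32 + 8 + 4 + 1 in binary powers of 2.
So 5^109 ≡ 81 · 9 · 384 · 188 · 5 ≡ 290 (mod 437).
Squaring chain: 290 → 196; never reaches −1, so base 5 is a Miller–Rabin witness that 437 is composite.

290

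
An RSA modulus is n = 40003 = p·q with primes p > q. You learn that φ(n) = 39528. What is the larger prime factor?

367

φ(n) = (p−1)(q−1) = n − (p+q) + 1, so p + q = 40003 − 39528 + 1 = 476.
p and q are the roots of t² − 476t + 40003 = 0.
Discriminant: 476² − 4·40003 = 226576 − 160012 = 66564; √66564 = 258.
q = (476 − 258)/2 = 109, p = (476 + 258)/2 = 367.
Check: 109 · 367 = 40003.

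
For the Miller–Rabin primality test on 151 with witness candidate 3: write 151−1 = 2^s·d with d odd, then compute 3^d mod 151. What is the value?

151 − 1 = 150 = 2^1 · 75, so d = 75.
3^1 ≡ 3 (mod 151)
3^2 ≡ 3^2 = 9 ≡ 9 (mod 151)
3^4 ≡ 9^2 = 81 ≡ 81 (mod 151)
3^8 ≡ 81^2 = 6561 ≡ 68 (mod 151)
3^16 ≡ 68^2 = 4624 ≡ 94 (mod 151)
3^32 ≡ 94^2 = 8836 ≡ 78 (mod 151)
3^64 ≡ 78^2 = 6084 ≡ 44 (mod 151)
75 = 64 + 8 + 2 + 1 in binary powers of 2.
So 3^75 ≡ 44 · 68 · 9 · 3 ≡ 150 (mod 151).
Since 3^d ≡ 150 (mod 151), base 3 does not prove 151 composite.

150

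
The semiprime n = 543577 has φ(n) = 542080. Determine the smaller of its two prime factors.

617

φ(n) = (p−1)(q−1) = n − (p+q) + 1, so p + q = 543577 − 542080 + 1 = 1498.
p and q are the roots of t² − 1498t + 543577 = 0.
Discriminant: 1498² − 4·543577 = 2244004 − 2174308 = 69696; √69696 = 264.
q = (1498 − 264)/2 = 617, p = (1498 + 264)/2 = 881.
Check: 617 · 881 = 543577.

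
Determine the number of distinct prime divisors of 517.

2

517 = 11 · 47
517 = 11 · 47, which has 2 distinct prime factors.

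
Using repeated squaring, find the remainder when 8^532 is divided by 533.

8^1 ≡ 8 (mod 533)
8^2 ≡ 8^2 = 64 ≡ 64 (mod 533)
8^4 ≡ 64^2 = 4096 ≡ 365 (mod 533)
8^8 ≡ 365^2 = 133225 ≡ 508 (mod 533)
8^16 ≡ 508^2 = 258064 ≡ 92 (mod 533)
8^32 ≡ 92^2 = 8464 ≡ 469 (mod 533)
8^64 ≡ 469^2 = 219961 ≡ 365 (mod 533)
8^128 ≡ 365^2 = 133225 ≡ 508 (mod 533)
8^256 ≡ 508^2 = 258064 ≡ 92 (mod 533)
8^512 ≡ 92^2 = 8464 ≡ 469 (mod 533)
532 = 512 + 16 + 4 in binary powers of 2.
So 8^532 ≡ 469 · 92 · 365 ≡ 469 (mod 533).
Since 469 ≠ 1, base 8 is a Fermat witness: 533 is composite.

469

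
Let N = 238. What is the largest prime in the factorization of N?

238 = 2 · 119
119 = 7 · 17
17 is prime.
So 238 = 2 · 7 · 17; the largest prime factor is 17.

17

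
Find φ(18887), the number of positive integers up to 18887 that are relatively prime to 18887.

Factor: 18887 = 11 · 17 · 101.
φ(18887) = (11−1) · (17−1) · (101−1) = 10 · 16 · 100 = 16000.

16000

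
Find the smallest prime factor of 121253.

11

121253 is odd.
Digit sum 14, not divisible by 3.
Ends in 3: not divisible by 5.
7: 121253 = 7·17321 + 6
11: 121253 = 11·11023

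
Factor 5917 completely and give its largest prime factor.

5917 = 61 · 97
97 is prime.
So 5917 = 61 · 97; the largest prime factor is 97.

97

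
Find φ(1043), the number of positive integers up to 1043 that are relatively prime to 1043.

888

Factor: 1043 = 7 · 149.
φ(1043) = (7−1) · (149−1) = 6 · 148 = 888.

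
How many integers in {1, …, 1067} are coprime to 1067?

960

Factor: 1067 = 11 · 97.
φ(1067) = (11−1) · (97−1) = 10 · 96 = 960.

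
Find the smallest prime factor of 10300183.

71

10300183 is odd.
Digit sum 16, not divisible by 3.
Ends in 3: not divisible by 5.
7: 10300183 = 7·1471454 + 5
11: 10300183 = 11·936380 + 3
13: 10300183 = 13·792321 + 10
17: 10300183 = 17·605893 + 2
19: 10300183 = 19·542114 + 17
23: 10300183 = 23·447834 + 1
29: 10300183 = 29·355178 + 21
31: 10300183 = 31·332263 + 30
37: 10300183 = 37·278383 + 12
41: 10300183 = 41·251223 + 40
43: 10300183 = 43·239539 + 6
47: 10300183 = 47·219152 + 39
53: 10300183 = 53·194343 + 4
59: 10300183 = 59·174579 + 22
61: 10300183 = 61·168855 + 28
67: 10300183 = 67·153734 + 5
71: 10300183 = 71·145073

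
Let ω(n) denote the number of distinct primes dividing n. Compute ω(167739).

167739 = 3 · 55913
55913 = 11 · 5083
5083 = 13 · 391
391 = 17 · 23
167739 = 3 · 11 · 13 · 17 · 23, which has 5 distinct prime factors.

5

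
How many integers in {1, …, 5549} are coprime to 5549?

5340

Factor: 5549 = 31 · 179.
φ(5549) = (31−1) · (179−1) = 30 · 178 = 5340.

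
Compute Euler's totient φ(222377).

205632

Factor: 222377 = 17 · 103 · 127.
φ(222377) = (17−1) · (103−1) · (127−1) = 16 · 102 · 126 = 205632.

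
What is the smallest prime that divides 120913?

120913 is odd.
Digit sum 16, not divisible by 3.
Ends in 3: not divisible by 5.
7: 120913 = 7·17273 + 2
11: 120913 = 11·10992 + 1
13: 120913 = 13·9301

13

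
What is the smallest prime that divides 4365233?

4365233 is odd.
Digit sum 26, not divisible by 3.
Ends in 3: not divisible by 5.
7: 4365233 = 7·623604 + 5
11: 4365233 = 11·396839 + 4
13: 4365233 = 13·335787 + 2
17: 4365233 = 17·256778 + 7
19: 4365233 = 19·229749 + 2
23: 4365233 = 23·189792 + 17
29: 4365233 = 29·150525 + 8
31: 4365233 = 31·140813 + 30
37: 4365233 = 37·117979 + 10
41: 4365233 = 41·106469 + 4
43: 4365233 = 43·101517 + 2
47: 4365233 = 47·92877 + 14
53: 4365233 = 53·82362 + 47
59: 4365233 = 59·73987

59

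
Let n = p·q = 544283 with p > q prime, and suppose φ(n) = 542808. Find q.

719

φ(n) = (p−1)(q−1) = n − (p+q) + 1, so p + q = 544283 − 542808 + 1 = 1476.
p and q are the roots of t² − 1476t + 544283 = 0.
Discriminant: 1476² − 4·544283 = 2178576 − 2177132 = 1444; √1444 = 38.
q = (1476 − 38)/2 = 719, p = (1476 + 38)/2 = 757.
Check: 719 · 757 = 544283.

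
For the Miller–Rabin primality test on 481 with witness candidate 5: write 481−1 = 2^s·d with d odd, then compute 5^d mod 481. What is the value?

481 − 1 = 480 = 2^5 · 15, so d = 15.
5^1 ≡ 5 (mod 481)
5^2 ≡ 5^2 = 25 ≡ 25 (mod 481)
5^4 ≡ 25^2 = 625 ≡ 144 (mod 481)
5^8 ≡ 144^2 = 20736 ≡ 53 (mod 481)
15 = 8 + 4 + 2 + 1 in binary powers of 2.
So 5^15 ≡ 53 · 144 · 25 · 5 ≡ 177 (mod 481).
Squaring chain: 177 → 64 → 248 → 417 → 248; never reaches −1, so base 5 is a Miller–Rabin witness that 481 is composite.

177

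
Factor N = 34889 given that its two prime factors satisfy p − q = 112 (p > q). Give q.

139

Since p = q + 112, we have 34889 = q(q + 112), so q² + 112q − 34889 = 0.
Discriminant: 112² + 4·34889 = 12544 + 139556 = 152100; √152100 = 390.
q = (−112 + 390)/2 = 139, and p = q + 112 = 251.
Check: 139 · 251 = 34889.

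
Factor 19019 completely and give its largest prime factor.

19019 = 7 · 2717
2717 = 11 · 247
247 = 13 · 19
19 is prime.
So 19019 = 7 · 11 · 13 · 19; the largest prime factor is 19.

19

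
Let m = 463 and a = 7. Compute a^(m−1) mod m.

1

7^1 ≡ 7 (mod 463)
7^2 ≡ 7^2 = 49 ≡ 49 (mod 463)
7^4 ≡ 49^2 = 2401 ≡ 86 (mod 463)
7^8 ≡ 86^2 = 7396 ≡ 451 (mod 463)
7^16 ≡ 451^2 = 203401 ≡ 144 (mod 463)
7^32 ≡ 144^2 = 20736 ≡ 364 (mod 463)
7^64 ≡ 364^2 = 132496 ≡ 78 (mod 463)
7^128 ≡ 78^2 = 6084 ≡ 65 (mod 463)
7^256 ≡ 65^2 = 4225 ≡ 58 (mod 463)
462 = 256 + 128 + 64 + 8 + 4 + 2 in binary powers of 2.
So 7^462 ≡ 58 · 65 · 78 · 451 · 86 · 49 ≡ 1 (mod 463).
Since the result is 1, base 7 gives no evidence that 463 is composite.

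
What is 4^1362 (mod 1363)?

836

4^1 ≡ 4 (mod 1363)
4^2 ≡ 4^2 = 16 ≡ 16 (mod 1363)
4^4 ≡ 16^2 = 256 ≡ 256 (mod 1363)
4^8 ≡ 256^2 = 65536 ≡ 112 (mod 1363)
4^16 ≡ 112^2 = 12544 ≡ 277 (mod 1363)
4^32 ≡ 277^2 = 76729 ≡ 401 (mod 1363)
4^64 ≡ 401^2 = 160801 ≡ 1330 (mod 1363)
4^128 ≡ 1330^2 = 1768900 ≡ 1089 (mod 1363)
4^256 ≡ 1089^2 = 1185921 ≡ 111 (mod 1363)
4^512 ≡ 111^2 = 12321 ≡ 54 (mod 1363)
4^1024 ≡ 54^2 = 2916 ≡ 190 (mod 1363)
1362 = 1024 + 256 + 64 + 16 + 2 in binary powers of 2.
So 4^1362 ≡ 190 · 111 · 1330 · 277 · 16 ≡ 836 (mod 1363).
Since 836 ≠ 1, base 4 is a Fermat witness: 1363 is composite.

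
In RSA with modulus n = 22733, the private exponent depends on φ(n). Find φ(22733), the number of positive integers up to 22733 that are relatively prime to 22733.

22428

Factor: 22733 = 127 · 179.
φ(22733) = (127−1) · (179−1) = 126 · 178 = 22428.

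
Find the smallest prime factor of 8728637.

8728637 is odd.
Digit sum 41, not divisible by 3.
Ends in 7: not divisible by 5.
7: 8728637 = 7·1246948 + 1
11: 8728637 = 11·793512 + 5
13: 8728637 = 13·671433 + 8
17: 8728637 = 17·513449 + 4
19: 8728637 = 19·459401 + 18
23: 8728637 = 23·379505 + 22
29: 8728637 = 29·300987 + 14
31: 8728637 = 31·281568 + 29
37: 8728637 = 37·235909 + 4
41: 8728637 = 41·212893 + 24
43: 8728637 = 43·202991 + 24
47: 8728637 = 47·185715 + 32
53: 8728637 = 53·164691 + 14
59: 8728637 = 59·147943

59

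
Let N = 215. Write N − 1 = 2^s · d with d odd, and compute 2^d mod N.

215 − 1 = 214 = 2^1 · 107, so d = 107.
2^1 ≡ 2 (mod 215)
2^2 ≡ 2^2 = 4 ≡ 4 (mod 215)
2^4 ≡ 4^2 = 16 ≡ 16 (mod 215)
2^8 ≡ 16^2 = 256 ≡ 41 (mod 215)
2^16 ≡ 41^2 = 1681 ≡ 176 (mod 215)
2^32 ≡ 176^2 = 30976 ≡ 16 (mod 215)
2^64 ≡ 16^2 = 256 ≡ 41 (mod 215)
107 = 64 + 32 + 8 + 2 + 1 in binary powers of 2.
So 2^107 ≡ 41 · 16 · 41 · 4 · 2 ≡ 168 (mod 215).
Squaring chain: 168; never reaches −1, so base 2 is a Miller–Rabin witness that 215 is composite.

168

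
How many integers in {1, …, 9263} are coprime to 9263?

Factor: 9263 = 59 · 157.
φ(9263) = (59−1) · (157−1) = 58 · 156 = 9048.

9048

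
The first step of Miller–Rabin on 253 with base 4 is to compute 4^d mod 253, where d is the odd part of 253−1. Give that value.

9

253 − 1 = 252 = 2^2 · 63, so d = 63.
4^1 ≡ 4 (mod 253)
4^2 ≡ 4^2 = 16 ≡ 16 (mod 253)
4^4 ≡ 16^2 = 256 ≡ 3 (mod 253)
4^8 ≡ 3^2 = 9 ≡ 9 (mod 253)
4^16 ≡ 9^2 = 81 ≡ 81 (mod 253)
4^32 ≡ 81^2 = 6561 ≡ 236 (mod 253)
63 = 32 + 16 + 8 + 4 + 2 + 1 in binary powers of 2.
So 4^63 ≡ 236 · 81 · 9 · 3 · 16 · 4 ≡ 9 (mod 253).
Squaring chain: 9 → 81; never reaches −1, so base 4 is a Miller–Rabin witness that 253 is composite.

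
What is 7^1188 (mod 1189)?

45

7^1 ≡ 7 (mod 1189)
7^2 ≡ 7^2 = 49 ≡ 49 (mod 1189)
7^4 ≡ 49^2 = 2401 ≡ 23 (mod 1189)
7^8 ≡ 23^2 = 529 ≡ 529 (mod 1189)
7^16 ≡ 529^2 = 279841 ≡ 426 (mod 1189)
7^32 ≡ 426^2 = 181476 ≡ 748 (mod 1189)
7^64 ≡ 748^2 = 559504 ≡ 674 (mod 1189)
7^128 ≡ 674^2 = 454276 ≡ 78 (mod 1189)
7^256 ≡ 78^2 = 6084 ≡ 139 (mod 1189)
7^512 ≡ 139^2 = 19321 ≡ 297 (mod 1189)
7^1024 ≡ 297^2 = 88209 ≡ 223 (mod 1189)
1188 = 1024 + 128 + 32 + 4 in binary powers of 2.
So 7^1188 ≡ 223 · 78 · 748 · 23 ≡ 45 (mod 1189).
Since 45 ≠ 1, base 7 is a Fermat witness: 1189 is composite.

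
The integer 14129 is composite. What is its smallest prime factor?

71

14129 is odd.
Digit sum 17, not divisible by 3.
Ends in 9: not divisible by 5.
7: 14129 = 7·2018 + 3
11: 14129 = 11·1284 + 5
13: 14129 = 13·1086 + 11
17: 14129 = 17·831 + 2
19: 14129 = 19·743 + 12
23: 14129 = 23·614 + 7
29: 14129 = 29·487 + 6
31: 14129 = 31·455 + 24
37: 14129 = 37·381 + 32
41: 14129 = 41·344 + 25
43: 14129 = 43·328 + 25
47: 14129 = 47·300 + 29
53: 14129 = 53·266 + 31
59: 14129 = 59·239 + 28
61: 14129 = 61·231 + 38
67: 14129 = 67·210 + 59
71: 14129 = 71·199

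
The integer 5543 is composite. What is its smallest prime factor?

23

5543 is odd.
Digit sum 17, not divisible by 3.
Ends in 3: not divisible by 5.
7: 5543 = 7·791 + 6
11: 5543 = 11·503 + 10
13: 5543 = 13·426 + 5
17: 5543 = 17·326 + 1
19: 5543 = 19·291 + 14
23: 5543 = 23·241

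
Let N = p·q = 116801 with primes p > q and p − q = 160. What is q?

Since p = q + 160, we have 116801 = q(q + 160), so q² + 160q − 116801 = 0.
Discriminant: 160² + 4·116801 = 25600 + 467204 = 492804; √492804 = 702.
q = (−160 + 702)/2 = 271, and p = q + 160 = 431.
Check: 271 · 431 = 116801.

271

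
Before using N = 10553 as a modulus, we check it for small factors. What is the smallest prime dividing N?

10553 is odd.
Digit sum 14, not divisible by 3.
Ends in 3: not divisible by 5.
7: 10553 = 7·1507 + 4
11: 10553 = 11·959 + 4
13: 10553 = 13·811 + 10
17: 10553 = 17·620 + 13
19: 10553 = 19·555 + 8
23: 10553 = 23·458 + 19
29: 10553 = 29·363 + 26
31: 10553 = 31·340 + 13
37: 10553 = 37·285 + 8
41: 10553 = 41·257 + 16
43: 10553 = 43·245 + 18
47: 10553 = 47·224 + 25
53: 10553 = 53·199 + 6
59: 10553 = 59·178 + 51
61: 10553 = 61·173

61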